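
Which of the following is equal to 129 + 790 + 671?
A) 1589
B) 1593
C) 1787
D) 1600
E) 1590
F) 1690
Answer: E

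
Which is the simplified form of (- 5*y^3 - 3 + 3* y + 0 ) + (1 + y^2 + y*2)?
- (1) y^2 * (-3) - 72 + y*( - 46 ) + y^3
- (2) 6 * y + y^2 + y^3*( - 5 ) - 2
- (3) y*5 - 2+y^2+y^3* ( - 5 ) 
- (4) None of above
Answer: 3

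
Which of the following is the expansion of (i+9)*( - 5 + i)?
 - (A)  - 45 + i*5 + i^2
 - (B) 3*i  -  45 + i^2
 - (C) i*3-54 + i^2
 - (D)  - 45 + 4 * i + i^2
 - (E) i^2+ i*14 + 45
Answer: D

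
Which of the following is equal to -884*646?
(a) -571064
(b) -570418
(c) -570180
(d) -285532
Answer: a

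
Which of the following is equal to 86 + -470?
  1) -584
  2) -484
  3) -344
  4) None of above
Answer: 4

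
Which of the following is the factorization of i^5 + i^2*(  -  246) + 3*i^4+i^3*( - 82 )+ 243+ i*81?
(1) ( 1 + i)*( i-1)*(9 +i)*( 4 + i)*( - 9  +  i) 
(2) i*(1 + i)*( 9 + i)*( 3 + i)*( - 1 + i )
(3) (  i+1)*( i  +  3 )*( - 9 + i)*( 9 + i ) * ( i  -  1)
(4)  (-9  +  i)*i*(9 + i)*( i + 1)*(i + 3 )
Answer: 3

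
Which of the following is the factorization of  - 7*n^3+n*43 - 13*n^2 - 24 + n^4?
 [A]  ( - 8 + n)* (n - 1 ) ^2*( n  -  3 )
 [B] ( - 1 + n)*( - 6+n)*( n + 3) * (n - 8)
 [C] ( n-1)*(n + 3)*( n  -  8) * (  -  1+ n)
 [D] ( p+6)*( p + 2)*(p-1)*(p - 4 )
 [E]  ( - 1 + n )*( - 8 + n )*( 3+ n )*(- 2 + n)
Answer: C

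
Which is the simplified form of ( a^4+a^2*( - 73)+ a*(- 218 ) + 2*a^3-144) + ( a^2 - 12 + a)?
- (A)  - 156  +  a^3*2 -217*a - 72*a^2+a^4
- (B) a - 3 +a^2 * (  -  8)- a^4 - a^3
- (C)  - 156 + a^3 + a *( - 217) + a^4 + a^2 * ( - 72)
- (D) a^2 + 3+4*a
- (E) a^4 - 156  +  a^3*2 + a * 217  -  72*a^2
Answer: A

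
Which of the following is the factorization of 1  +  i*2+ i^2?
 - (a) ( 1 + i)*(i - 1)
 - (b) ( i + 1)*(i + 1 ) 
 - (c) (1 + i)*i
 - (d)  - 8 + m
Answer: b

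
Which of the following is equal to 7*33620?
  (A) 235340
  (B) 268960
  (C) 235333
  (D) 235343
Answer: A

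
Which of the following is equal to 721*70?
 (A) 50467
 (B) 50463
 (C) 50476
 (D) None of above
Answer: D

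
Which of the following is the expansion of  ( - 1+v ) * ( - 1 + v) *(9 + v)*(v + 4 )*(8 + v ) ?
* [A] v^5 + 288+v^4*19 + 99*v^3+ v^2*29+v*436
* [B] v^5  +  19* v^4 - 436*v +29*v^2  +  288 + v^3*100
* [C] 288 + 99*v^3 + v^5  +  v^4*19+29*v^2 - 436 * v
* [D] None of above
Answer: C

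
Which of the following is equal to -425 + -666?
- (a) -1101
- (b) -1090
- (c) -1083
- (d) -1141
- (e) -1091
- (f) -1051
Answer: e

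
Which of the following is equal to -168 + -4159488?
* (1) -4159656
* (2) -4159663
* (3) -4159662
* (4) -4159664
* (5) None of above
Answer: 1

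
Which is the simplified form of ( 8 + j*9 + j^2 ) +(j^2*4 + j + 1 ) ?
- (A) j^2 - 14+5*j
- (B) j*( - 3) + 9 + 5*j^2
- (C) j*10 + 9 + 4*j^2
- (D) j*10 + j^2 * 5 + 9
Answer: D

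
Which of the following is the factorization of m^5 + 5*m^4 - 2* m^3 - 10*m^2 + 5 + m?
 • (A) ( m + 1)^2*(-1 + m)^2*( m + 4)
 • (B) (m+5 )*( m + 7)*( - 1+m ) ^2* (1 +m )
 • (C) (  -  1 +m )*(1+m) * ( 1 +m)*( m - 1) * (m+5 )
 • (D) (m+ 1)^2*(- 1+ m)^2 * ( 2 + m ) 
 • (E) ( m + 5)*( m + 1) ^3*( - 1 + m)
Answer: C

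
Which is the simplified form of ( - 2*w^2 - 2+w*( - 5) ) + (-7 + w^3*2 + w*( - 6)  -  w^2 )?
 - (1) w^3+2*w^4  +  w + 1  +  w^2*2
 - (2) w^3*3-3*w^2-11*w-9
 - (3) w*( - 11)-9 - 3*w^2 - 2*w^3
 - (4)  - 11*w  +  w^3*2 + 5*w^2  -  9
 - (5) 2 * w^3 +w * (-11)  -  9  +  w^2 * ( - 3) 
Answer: 5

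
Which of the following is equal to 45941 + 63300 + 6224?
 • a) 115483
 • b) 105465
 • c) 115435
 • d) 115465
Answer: d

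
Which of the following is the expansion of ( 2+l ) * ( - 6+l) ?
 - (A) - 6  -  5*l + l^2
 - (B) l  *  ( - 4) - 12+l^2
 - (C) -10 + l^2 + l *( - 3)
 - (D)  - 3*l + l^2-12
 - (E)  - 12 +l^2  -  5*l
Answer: B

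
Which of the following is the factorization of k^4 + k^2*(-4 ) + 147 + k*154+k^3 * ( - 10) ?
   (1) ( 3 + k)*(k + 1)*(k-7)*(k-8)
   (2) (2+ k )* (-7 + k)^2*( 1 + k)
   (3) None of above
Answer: 3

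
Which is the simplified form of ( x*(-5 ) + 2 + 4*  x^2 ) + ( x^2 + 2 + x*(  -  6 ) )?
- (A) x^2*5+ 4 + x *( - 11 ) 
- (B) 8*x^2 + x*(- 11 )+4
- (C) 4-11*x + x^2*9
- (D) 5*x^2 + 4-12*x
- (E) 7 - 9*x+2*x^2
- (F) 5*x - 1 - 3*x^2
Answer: A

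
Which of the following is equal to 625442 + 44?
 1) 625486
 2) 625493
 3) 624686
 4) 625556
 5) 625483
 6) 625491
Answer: 1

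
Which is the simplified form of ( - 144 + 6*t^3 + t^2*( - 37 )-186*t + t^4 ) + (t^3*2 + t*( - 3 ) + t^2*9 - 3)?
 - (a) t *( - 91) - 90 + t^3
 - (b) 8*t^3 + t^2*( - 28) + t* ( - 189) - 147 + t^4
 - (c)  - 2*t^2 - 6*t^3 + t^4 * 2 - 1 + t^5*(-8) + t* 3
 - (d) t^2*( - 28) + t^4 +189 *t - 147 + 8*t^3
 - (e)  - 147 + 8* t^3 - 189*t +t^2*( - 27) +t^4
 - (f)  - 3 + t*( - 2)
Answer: b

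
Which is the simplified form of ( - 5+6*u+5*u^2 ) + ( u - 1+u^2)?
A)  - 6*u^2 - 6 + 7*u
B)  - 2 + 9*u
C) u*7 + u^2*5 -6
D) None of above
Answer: D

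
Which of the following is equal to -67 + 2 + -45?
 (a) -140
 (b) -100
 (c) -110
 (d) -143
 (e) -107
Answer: c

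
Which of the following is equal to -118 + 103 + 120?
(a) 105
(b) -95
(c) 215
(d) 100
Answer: a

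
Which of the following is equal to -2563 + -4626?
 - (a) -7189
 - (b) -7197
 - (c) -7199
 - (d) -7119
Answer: a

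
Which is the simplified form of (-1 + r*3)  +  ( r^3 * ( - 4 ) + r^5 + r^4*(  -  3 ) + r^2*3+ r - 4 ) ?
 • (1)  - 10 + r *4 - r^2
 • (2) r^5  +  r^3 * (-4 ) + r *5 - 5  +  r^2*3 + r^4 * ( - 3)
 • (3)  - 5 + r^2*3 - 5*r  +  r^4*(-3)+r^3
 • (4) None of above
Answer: 4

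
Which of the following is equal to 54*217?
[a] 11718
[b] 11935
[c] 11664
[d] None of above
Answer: a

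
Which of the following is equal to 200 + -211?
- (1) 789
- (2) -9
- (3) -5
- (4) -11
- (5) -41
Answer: 4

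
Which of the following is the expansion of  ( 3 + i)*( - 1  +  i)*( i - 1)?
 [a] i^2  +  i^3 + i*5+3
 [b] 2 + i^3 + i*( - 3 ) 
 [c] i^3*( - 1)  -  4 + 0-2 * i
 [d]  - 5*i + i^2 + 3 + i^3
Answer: d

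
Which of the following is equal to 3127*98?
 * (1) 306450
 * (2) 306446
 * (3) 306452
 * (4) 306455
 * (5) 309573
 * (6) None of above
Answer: 2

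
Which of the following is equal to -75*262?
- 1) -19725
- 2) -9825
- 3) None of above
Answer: 3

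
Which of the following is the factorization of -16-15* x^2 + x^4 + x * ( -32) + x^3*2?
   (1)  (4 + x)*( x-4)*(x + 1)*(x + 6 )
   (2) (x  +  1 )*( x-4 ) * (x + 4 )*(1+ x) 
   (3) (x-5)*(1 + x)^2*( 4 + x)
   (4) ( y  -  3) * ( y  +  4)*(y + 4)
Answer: 2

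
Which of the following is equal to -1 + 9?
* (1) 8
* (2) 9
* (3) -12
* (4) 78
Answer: 1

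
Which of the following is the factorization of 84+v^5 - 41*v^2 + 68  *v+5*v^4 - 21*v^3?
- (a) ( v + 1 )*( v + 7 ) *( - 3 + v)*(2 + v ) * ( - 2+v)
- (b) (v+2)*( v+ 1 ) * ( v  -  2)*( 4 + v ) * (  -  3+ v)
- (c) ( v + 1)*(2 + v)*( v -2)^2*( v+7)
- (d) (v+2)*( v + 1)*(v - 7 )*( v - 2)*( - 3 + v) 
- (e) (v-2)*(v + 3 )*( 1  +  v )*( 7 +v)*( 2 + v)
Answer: a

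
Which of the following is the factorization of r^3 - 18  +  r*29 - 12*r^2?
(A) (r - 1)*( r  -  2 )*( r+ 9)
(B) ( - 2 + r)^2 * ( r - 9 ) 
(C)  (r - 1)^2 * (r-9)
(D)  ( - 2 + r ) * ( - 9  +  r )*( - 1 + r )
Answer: D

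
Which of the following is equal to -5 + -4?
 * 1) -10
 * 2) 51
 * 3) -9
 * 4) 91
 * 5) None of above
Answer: 3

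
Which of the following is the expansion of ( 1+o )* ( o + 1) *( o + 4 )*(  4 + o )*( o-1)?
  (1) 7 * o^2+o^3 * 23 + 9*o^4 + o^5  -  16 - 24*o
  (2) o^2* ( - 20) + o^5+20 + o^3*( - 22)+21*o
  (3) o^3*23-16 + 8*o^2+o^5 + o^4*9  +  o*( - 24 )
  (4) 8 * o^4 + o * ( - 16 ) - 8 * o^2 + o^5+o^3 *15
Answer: 1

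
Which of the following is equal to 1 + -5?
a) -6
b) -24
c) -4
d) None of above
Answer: c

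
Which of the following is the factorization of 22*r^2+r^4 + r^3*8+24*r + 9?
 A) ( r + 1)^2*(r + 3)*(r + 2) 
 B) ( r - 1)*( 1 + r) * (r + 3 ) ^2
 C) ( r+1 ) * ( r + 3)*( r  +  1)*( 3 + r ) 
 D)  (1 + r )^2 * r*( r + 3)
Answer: C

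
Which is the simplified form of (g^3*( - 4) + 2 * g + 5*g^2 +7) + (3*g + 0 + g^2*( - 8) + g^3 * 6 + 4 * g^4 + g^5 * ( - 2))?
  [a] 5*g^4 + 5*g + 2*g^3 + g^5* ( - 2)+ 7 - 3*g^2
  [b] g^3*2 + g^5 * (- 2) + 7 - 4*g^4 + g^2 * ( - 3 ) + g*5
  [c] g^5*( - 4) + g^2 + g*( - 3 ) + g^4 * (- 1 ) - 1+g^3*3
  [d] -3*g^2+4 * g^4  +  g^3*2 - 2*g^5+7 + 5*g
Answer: d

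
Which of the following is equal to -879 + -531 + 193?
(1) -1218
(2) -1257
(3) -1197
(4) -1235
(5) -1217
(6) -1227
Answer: 5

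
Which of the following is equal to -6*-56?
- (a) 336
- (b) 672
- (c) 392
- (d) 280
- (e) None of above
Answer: a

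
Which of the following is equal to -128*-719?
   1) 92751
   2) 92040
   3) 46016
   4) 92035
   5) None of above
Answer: 5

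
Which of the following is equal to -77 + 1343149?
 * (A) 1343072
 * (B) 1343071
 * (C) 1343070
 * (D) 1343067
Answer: A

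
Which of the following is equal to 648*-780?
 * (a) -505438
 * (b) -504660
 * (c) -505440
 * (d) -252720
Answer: c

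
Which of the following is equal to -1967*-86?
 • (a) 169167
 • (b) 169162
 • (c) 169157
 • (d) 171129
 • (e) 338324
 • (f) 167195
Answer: b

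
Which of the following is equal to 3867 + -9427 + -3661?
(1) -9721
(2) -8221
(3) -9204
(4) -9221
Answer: 4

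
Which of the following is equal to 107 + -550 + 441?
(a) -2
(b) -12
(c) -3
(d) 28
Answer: a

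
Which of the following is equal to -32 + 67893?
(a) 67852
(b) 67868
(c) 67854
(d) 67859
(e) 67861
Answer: e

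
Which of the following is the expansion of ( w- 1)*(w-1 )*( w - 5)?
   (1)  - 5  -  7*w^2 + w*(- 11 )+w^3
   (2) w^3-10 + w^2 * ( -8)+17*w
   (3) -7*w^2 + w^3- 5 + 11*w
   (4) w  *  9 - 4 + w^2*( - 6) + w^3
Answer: 3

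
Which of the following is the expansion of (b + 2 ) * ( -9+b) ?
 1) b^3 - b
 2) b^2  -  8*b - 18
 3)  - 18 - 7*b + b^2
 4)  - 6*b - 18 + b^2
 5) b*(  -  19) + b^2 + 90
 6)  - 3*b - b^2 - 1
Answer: 3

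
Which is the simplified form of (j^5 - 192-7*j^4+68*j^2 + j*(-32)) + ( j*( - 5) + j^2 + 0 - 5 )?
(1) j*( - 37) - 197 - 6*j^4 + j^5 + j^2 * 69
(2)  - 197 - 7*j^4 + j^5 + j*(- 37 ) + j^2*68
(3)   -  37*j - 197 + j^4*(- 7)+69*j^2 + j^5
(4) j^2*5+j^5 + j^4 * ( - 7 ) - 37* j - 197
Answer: 3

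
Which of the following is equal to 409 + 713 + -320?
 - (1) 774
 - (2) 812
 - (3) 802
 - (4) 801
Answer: 3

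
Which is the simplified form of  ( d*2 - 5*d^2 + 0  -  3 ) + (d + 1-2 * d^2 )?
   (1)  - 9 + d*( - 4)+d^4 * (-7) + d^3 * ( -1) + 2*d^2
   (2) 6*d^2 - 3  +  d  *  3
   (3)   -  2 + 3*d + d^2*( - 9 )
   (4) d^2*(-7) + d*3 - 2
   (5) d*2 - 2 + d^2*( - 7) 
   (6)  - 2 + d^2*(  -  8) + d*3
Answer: 4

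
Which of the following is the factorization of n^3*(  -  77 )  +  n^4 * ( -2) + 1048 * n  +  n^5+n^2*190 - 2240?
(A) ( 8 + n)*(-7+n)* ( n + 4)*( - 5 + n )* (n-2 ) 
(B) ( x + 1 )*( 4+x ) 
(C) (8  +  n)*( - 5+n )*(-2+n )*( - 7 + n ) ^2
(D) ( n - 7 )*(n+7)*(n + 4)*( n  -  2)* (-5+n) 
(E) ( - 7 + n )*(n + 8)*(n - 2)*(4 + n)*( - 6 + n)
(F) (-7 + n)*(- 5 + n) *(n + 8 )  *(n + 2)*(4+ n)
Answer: A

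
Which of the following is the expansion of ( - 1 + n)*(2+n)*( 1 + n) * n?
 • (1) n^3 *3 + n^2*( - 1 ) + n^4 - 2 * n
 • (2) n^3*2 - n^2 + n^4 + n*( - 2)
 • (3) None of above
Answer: 2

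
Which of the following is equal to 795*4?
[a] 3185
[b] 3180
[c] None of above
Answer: b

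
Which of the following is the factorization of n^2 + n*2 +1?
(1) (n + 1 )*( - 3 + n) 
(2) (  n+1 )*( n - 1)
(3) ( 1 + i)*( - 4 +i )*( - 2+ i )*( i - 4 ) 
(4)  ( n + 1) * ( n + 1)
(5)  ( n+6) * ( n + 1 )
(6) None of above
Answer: 4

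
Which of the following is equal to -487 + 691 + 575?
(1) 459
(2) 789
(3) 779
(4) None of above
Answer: 3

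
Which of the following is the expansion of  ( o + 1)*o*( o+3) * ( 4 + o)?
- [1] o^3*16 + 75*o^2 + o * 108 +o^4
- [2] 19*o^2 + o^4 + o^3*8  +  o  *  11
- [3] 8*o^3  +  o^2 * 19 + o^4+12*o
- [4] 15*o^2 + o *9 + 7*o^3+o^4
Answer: 3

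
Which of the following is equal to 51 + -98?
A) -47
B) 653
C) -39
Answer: A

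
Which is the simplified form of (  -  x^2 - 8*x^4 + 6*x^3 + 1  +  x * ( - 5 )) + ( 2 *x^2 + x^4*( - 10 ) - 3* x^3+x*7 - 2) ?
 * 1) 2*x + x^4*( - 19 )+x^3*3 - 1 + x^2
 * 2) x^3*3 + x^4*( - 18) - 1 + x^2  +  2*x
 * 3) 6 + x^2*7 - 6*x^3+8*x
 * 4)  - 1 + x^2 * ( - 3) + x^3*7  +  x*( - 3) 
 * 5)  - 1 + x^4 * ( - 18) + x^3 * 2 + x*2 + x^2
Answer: 2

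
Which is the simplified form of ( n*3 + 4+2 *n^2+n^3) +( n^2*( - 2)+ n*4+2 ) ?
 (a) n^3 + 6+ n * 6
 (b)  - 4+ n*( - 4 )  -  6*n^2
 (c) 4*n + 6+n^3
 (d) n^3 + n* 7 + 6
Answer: d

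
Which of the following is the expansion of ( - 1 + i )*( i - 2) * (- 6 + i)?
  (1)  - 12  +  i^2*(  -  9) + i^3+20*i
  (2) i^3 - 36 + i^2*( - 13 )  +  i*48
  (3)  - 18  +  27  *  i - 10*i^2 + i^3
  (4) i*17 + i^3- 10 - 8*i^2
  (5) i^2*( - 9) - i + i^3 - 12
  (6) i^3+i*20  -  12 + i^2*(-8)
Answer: 1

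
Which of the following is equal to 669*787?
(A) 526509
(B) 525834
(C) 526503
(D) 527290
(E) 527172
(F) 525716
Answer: C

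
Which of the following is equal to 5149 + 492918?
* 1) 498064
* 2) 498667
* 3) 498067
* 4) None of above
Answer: 3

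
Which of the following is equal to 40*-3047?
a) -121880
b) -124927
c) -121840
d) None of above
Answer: a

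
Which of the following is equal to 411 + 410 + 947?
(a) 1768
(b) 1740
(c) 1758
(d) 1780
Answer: a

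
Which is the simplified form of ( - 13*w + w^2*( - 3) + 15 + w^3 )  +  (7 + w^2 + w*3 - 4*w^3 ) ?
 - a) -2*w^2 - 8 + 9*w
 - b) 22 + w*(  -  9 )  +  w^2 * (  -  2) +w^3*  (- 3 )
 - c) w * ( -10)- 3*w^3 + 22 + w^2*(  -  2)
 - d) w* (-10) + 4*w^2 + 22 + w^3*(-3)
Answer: c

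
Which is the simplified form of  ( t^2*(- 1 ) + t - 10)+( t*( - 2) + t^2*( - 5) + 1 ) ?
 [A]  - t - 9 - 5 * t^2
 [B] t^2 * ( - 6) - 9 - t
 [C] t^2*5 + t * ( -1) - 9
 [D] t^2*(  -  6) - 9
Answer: B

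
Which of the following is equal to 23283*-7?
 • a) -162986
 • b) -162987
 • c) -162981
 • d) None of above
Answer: c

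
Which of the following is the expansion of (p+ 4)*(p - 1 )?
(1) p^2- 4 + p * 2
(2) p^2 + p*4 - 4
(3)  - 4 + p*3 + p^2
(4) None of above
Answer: 3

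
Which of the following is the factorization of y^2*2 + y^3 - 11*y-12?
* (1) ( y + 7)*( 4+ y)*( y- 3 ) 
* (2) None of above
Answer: 2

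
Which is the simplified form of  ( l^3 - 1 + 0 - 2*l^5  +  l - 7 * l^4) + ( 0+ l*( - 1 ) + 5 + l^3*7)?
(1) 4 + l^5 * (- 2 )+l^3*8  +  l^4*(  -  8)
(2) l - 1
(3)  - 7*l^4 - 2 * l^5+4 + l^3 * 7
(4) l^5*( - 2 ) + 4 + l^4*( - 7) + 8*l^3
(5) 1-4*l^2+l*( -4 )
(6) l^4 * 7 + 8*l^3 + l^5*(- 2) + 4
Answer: 4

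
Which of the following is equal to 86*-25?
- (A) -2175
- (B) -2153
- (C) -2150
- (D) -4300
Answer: C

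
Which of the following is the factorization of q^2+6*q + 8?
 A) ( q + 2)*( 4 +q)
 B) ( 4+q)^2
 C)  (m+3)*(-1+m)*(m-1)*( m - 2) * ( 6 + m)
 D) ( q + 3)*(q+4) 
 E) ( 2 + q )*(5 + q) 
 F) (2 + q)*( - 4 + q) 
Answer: A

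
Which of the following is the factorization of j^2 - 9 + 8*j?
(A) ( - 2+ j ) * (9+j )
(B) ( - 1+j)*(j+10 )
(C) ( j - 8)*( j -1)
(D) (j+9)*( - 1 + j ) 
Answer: D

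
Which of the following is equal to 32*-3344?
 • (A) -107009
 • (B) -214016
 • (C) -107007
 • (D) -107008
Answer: D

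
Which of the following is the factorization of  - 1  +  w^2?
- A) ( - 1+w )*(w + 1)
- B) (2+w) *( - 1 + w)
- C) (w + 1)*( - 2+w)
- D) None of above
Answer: A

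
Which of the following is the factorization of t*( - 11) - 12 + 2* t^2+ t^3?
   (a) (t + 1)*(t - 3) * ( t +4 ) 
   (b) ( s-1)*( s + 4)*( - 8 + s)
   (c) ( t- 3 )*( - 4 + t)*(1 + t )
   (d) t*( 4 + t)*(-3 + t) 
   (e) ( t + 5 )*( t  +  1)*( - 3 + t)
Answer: a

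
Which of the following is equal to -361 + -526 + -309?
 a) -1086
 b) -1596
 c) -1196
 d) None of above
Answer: c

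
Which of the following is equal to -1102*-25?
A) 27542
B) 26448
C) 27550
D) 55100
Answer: C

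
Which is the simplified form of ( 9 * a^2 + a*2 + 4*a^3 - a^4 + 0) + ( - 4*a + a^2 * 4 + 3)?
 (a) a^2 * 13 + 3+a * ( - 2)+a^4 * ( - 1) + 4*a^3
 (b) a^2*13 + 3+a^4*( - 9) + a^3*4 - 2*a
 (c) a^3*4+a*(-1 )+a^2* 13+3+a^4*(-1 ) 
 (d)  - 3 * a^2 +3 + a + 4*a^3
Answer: a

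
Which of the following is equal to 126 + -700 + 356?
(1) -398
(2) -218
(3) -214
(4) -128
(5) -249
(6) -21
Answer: 2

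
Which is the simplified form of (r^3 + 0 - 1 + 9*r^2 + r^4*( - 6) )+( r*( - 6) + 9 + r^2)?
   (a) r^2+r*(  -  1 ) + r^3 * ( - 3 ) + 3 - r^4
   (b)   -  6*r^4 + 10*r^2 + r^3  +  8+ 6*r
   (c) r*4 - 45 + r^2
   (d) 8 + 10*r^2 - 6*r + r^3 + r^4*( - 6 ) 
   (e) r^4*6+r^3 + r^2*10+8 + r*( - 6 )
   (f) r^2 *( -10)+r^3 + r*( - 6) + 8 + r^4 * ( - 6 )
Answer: d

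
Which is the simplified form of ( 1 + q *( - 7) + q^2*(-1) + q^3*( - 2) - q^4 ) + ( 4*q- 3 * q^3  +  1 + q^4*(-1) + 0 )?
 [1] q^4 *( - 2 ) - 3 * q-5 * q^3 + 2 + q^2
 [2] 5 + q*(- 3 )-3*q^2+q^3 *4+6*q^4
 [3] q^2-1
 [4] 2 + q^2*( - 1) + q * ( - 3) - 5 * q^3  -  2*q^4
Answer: 4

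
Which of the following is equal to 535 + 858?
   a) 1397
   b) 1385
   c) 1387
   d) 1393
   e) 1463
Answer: d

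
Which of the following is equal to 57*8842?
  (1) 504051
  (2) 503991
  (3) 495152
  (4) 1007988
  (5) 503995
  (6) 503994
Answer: 6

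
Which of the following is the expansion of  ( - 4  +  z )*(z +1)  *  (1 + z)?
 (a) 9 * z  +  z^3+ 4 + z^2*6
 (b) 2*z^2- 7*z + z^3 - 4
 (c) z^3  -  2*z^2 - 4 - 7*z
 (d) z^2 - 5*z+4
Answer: c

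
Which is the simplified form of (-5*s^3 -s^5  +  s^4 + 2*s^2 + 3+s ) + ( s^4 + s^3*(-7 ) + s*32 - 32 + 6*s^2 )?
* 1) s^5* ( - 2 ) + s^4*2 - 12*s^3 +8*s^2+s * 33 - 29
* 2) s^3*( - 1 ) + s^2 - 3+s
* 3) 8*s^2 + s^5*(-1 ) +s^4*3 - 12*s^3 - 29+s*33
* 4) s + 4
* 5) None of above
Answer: 5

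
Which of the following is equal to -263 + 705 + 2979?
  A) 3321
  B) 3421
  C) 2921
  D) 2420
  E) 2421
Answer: B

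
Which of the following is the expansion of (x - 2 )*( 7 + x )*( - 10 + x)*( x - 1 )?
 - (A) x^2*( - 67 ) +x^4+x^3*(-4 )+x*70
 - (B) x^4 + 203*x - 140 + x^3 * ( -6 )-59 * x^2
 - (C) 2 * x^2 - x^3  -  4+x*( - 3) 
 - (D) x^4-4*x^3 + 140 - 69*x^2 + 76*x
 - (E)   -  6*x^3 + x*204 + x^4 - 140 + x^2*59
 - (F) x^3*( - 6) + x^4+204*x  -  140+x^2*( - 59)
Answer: F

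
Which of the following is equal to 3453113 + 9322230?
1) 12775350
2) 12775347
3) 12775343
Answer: 3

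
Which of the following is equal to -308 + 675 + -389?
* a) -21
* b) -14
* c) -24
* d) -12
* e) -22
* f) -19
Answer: e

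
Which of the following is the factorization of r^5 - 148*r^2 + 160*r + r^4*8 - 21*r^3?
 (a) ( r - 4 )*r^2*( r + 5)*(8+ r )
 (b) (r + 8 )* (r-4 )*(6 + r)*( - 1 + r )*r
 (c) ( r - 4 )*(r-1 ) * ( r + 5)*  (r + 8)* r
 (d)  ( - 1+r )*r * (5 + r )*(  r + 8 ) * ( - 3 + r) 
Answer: c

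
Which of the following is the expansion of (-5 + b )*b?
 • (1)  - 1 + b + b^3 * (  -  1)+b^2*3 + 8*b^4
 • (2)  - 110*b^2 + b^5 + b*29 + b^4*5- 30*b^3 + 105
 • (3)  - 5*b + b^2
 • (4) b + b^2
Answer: 3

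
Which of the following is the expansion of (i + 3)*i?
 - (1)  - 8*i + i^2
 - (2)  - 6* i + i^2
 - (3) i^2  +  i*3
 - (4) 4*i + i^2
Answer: 3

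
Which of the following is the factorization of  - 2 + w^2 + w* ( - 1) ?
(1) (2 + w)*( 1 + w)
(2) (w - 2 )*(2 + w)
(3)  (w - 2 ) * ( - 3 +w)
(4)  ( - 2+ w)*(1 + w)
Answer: 4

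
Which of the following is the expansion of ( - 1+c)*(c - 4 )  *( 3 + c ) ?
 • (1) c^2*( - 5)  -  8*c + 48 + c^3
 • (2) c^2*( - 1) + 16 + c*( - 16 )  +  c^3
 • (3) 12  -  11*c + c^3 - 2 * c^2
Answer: 3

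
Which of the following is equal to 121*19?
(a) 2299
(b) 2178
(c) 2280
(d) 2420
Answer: a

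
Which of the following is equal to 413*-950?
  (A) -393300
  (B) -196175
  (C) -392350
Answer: C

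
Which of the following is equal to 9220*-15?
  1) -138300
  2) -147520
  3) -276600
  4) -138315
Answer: 1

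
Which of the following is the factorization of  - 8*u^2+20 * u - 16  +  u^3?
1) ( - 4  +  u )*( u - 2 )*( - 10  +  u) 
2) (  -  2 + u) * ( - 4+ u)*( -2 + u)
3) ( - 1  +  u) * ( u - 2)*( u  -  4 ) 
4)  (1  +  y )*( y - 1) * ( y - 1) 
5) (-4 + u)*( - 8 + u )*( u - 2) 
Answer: 2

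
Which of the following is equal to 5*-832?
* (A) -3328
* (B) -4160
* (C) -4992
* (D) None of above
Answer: B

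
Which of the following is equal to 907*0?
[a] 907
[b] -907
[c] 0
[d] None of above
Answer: c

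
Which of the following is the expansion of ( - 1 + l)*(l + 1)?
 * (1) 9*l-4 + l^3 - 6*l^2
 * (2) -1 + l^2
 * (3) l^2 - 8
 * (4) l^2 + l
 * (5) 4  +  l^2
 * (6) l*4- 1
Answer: 2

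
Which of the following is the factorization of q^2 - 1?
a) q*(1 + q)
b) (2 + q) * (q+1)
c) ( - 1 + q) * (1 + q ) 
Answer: c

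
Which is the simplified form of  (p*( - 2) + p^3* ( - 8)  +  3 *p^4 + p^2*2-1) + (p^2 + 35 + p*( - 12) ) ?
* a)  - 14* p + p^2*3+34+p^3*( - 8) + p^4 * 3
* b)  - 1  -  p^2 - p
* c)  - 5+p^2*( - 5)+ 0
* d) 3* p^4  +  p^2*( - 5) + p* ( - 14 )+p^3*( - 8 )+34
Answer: a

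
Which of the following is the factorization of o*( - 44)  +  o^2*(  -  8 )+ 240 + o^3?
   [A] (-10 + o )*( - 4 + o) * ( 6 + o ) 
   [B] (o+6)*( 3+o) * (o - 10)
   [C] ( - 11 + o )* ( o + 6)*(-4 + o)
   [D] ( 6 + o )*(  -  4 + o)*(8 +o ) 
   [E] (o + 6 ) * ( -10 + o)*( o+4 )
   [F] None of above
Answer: A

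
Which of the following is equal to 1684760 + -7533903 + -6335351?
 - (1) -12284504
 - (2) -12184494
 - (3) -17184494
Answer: 2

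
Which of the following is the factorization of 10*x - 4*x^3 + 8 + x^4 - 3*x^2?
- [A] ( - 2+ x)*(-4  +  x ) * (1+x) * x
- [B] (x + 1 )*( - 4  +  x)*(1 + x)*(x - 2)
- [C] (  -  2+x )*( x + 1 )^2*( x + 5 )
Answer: B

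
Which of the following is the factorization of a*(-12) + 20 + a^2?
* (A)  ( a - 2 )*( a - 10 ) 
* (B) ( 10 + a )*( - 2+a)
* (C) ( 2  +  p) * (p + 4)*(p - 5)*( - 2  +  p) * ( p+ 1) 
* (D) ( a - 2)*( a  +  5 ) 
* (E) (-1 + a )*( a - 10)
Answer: A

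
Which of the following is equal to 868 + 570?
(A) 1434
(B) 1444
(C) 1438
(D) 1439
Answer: C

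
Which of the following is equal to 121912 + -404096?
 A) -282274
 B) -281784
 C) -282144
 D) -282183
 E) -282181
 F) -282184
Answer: F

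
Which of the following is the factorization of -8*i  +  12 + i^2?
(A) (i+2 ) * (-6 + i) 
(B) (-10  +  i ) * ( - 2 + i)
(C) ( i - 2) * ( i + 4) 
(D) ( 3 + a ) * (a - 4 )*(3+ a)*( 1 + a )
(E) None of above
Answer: E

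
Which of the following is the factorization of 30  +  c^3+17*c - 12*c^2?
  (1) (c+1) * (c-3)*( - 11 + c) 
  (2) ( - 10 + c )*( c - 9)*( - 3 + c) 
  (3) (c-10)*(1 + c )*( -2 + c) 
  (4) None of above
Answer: 4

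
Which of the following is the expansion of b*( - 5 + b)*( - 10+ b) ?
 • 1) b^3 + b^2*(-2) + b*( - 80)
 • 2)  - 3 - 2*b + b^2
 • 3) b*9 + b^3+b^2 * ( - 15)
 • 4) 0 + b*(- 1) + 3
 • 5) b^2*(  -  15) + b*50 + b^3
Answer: 5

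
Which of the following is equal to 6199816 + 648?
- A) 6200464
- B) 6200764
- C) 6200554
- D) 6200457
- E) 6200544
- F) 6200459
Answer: A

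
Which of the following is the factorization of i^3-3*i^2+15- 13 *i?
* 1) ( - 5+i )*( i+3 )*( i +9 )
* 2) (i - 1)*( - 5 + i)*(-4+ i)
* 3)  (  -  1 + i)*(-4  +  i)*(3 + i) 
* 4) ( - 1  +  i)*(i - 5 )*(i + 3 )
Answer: 4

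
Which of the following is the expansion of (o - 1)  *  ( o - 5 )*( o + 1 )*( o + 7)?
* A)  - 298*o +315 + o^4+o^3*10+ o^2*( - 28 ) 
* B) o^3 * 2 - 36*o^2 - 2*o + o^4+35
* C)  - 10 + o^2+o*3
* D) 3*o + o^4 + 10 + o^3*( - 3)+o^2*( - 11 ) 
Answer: B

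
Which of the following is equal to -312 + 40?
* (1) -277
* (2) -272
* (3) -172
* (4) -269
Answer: 2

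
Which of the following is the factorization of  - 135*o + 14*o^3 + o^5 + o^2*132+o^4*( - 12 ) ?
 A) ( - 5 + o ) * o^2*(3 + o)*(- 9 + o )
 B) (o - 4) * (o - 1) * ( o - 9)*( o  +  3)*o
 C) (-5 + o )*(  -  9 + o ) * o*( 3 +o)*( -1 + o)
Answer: C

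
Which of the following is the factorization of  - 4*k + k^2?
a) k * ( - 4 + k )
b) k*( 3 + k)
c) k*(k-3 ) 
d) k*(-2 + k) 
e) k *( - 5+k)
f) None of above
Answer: a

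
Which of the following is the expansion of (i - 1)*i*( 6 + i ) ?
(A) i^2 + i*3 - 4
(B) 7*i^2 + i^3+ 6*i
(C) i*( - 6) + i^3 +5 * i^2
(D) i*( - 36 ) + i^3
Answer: C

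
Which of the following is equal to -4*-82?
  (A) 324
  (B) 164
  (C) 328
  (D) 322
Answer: C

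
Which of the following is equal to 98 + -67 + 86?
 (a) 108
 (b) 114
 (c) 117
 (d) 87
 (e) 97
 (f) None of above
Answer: c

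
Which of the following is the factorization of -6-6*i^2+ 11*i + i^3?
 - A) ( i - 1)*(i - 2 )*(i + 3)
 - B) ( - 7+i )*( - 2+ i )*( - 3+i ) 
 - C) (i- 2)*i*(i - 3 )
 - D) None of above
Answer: D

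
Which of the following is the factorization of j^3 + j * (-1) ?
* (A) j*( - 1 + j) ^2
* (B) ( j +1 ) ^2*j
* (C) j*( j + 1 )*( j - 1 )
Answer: C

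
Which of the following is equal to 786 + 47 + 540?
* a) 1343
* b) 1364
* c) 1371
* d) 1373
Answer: d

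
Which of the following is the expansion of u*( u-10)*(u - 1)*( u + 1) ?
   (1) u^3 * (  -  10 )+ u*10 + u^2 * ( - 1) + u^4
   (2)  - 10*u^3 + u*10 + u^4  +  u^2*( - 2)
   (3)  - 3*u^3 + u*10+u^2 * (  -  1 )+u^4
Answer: 1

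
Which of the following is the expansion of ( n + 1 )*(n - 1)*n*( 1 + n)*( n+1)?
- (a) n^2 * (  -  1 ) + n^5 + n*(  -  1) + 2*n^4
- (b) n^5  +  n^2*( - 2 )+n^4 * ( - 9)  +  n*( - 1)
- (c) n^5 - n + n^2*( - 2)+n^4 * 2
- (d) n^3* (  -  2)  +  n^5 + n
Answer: c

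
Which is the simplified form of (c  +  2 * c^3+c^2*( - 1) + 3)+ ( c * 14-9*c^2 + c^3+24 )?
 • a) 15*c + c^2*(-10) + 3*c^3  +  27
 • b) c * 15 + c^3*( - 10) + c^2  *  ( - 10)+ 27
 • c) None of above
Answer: a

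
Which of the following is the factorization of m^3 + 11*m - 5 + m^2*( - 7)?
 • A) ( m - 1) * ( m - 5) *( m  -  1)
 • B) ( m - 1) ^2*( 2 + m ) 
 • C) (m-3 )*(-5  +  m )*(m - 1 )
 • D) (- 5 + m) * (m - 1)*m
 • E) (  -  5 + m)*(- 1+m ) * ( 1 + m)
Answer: A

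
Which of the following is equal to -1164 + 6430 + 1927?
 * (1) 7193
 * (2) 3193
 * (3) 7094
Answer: 1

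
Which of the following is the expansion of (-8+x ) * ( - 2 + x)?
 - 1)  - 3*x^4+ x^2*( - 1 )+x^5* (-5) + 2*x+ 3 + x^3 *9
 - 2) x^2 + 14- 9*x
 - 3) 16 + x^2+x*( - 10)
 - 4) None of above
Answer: 3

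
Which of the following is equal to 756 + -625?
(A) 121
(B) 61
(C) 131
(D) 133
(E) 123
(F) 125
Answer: C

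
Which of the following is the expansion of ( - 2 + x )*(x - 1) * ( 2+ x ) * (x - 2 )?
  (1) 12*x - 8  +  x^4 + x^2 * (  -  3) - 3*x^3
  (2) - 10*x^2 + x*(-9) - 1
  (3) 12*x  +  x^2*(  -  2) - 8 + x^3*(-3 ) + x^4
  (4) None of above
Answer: 3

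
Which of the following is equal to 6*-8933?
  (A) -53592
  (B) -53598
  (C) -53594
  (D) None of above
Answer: B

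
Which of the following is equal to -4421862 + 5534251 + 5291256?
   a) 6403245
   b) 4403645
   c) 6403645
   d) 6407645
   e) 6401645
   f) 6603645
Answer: c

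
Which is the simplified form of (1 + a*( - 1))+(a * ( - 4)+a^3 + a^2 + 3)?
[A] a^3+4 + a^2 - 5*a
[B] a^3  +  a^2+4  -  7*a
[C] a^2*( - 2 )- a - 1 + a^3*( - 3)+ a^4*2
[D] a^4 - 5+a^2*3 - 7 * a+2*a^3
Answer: A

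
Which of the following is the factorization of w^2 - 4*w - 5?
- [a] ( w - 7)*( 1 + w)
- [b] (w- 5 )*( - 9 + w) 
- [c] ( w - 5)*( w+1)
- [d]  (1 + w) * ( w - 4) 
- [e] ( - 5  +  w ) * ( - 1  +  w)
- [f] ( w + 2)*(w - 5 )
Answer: c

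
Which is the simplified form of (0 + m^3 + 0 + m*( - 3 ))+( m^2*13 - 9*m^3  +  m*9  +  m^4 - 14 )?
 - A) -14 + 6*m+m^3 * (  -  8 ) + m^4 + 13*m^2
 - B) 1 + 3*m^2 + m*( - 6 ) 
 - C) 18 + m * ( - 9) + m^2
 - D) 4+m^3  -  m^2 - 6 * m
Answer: A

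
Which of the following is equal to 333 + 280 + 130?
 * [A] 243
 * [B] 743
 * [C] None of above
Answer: B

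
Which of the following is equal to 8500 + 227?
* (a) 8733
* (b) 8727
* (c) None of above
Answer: b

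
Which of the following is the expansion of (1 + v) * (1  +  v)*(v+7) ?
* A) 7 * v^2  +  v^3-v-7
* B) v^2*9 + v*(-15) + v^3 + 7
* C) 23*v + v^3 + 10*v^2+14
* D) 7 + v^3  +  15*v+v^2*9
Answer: D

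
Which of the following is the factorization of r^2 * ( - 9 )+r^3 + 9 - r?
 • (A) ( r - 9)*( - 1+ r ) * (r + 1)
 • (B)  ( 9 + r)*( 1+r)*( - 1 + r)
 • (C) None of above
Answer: A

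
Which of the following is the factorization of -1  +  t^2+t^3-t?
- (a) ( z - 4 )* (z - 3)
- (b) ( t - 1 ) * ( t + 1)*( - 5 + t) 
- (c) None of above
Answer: c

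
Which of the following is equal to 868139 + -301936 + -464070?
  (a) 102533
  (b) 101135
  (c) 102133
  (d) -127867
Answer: c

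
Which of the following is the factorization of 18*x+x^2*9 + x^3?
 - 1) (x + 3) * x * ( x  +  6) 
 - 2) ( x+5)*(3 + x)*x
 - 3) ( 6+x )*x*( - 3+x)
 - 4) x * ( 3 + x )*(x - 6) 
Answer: 1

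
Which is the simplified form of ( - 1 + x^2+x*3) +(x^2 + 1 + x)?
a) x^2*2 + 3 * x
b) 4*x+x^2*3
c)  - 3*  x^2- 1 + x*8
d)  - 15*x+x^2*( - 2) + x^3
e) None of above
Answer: e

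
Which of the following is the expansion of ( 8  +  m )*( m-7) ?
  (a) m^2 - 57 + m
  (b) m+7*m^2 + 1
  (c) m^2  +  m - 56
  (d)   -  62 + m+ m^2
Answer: c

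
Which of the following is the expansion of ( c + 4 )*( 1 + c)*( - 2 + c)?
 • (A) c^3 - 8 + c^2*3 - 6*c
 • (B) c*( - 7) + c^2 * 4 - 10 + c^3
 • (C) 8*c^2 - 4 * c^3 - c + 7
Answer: A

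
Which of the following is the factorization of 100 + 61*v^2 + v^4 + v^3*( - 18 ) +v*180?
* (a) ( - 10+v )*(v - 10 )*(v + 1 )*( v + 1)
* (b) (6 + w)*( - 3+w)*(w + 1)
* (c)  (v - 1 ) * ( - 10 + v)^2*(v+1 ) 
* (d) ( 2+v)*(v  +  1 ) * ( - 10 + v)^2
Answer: a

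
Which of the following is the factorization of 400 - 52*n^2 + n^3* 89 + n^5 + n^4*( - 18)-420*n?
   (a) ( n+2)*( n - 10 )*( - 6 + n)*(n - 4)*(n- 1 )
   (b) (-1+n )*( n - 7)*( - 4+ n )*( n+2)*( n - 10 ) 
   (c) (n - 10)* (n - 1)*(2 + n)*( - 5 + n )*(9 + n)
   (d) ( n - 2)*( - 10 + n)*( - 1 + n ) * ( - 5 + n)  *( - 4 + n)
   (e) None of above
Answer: e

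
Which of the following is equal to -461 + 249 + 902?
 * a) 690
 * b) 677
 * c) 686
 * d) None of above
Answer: a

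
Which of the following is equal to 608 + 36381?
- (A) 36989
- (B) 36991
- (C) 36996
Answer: A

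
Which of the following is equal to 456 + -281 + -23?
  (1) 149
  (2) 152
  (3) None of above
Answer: 2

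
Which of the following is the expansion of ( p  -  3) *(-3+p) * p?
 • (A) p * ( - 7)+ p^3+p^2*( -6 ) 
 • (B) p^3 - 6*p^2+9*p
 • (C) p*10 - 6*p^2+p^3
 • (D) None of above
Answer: B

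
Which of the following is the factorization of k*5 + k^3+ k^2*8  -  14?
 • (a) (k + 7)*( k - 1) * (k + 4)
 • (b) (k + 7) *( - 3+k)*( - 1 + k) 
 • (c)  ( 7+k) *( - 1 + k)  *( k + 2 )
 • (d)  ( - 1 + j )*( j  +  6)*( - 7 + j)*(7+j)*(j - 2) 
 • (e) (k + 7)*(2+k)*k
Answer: c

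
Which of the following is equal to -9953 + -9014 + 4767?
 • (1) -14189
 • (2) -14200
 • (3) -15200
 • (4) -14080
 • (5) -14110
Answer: 2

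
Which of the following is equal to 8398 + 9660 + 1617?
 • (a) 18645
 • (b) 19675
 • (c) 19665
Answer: b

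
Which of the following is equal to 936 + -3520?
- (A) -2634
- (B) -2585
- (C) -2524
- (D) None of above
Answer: D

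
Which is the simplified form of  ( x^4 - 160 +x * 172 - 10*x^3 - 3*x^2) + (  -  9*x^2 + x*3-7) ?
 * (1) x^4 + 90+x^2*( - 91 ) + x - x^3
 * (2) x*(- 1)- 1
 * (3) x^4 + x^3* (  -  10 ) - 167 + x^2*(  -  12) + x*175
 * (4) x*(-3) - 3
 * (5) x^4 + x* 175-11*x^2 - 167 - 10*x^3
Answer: 3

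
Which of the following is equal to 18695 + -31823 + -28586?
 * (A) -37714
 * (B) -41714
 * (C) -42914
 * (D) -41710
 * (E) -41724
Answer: B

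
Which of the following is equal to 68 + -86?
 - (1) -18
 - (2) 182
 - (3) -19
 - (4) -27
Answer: 1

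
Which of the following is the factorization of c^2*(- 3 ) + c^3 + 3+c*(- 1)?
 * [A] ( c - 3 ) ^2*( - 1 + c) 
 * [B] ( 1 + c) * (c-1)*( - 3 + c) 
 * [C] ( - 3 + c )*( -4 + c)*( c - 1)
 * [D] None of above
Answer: B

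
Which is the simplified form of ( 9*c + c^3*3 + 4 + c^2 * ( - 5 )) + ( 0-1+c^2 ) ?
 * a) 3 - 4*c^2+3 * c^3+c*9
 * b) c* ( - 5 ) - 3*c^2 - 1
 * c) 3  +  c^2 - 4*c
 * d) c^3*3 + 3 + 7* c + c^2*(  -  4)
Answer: a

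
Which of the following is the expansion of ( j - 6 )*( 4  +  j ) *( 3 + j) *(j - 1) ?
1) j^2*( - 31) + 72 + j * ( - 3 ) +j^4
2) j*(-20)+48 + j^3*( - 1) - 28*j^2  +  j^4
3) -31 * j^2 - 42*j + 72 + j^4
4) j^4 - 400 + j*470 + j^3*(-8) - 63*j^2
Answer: 3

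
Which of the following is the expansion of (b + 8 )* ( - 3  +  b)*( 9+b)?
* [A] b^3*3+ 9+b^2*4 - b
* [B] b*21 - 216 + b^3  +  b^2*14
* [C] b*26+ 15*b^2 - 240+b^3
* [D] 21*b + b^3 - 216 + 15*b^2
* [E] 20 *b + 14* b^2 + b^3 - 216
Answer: B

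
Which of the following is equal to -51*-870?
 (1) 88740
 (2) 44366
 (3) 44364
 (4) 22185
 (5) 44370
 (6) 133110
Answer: 5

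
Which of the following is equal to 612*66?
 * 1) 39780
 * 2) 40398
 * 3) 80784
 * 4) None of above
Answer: 4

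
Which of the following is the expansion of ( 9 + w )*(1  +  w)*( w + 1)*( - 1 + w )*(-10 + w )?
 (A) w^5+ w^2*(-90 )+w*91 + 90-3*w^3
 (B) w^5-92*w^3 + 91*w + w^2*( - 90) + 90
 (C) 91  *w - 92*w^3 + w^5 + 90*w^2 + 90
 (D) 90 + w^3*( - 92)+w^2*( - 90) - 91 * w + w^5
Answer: B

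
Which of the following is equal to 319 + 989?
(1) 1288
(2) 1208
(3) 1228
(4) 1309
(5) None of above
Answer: 5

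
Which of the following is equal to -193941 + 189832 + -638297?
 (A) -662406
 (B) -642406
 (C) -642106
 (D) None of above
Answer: B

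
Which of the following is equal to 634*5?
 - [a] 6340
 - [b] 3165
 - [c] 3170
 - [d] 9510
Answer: c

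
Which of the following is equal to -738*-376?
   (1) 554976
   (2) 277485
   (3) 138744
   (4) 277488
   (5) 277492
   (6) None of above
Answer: 4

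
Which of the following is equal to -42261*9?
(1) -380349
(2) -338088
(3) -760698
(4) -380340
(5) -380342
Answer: 1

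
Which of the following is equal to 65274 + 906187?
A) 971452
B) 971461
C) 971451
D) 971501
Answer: B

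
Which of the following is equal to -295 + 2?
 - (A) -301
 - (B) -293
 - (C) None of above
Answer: B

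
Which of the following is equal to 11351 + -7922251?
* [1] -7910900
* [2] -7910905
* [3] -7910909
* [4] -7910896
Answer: 1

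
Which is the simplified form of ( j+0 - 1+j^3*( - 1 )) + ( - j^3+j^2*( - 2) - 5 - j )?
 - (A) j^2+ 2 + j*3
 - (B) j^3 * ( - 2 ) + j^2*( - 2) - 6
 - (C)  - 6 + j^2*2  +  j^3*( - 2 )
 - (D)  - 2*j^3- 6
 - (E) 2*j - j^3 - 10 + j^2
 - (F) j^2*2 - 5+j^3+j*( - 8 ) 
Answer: B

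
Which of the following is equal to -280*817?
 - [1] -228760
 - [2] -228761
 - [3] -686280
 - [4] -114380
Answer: 1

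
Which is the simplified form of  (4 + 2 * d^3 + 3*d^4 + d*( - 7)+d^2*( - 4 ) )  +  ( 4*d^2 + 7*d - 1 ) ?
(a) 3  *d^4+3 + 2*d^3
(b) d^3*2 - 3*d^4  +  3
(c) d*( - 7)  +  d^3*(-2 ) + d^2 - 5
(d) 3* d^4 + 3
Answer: a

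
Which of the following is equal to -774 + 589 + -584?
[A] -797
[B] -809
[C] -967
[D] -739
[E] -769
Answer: E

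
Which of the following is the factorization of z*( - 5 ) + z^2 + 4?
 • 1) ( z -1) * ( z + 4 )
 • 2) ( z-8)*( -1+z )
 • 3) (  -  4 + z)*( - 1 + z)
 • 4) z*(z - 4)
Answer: 3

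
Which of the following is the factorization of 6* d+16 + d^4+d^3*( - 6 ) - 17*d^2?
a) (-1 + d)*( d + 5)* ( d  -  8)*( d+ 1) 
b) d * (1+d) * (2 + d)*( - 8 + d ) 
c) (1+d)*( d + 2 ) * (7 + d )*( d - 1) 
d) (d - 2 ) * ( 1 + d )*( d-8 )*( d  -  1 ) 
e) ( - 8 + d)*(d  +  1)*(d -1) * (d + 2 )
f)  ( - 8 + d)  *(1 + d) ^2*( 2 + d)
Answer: e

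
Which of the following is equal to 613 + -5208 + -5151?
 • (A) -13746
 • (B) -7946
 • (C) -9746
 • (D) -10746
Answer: C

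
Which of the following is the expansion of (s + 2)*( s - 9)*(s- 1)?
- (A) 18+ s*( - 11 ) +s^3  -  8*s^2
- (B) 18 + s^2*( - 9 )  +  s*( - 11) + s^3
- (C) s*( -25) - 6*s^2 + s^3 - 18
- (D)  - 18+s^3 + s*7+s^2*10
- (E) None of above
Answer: A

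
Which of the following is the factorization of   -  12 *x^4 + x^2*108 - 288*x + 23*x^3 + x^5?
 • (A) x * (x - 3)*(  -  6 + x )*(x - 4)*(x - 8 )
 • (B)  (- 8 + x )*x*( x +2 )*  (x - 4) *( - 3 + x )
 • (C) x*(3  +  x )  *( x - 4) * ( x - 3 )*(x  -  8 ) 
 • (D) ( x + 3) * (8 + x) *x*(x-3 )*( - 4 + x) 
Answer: C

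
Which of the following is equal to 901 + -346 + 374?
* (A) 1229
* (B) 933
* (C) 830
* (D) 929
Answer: D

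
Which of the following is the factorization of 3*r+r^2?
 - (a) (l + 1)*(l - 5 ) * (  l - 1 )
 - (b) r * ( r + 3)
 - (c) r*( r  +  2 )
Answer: b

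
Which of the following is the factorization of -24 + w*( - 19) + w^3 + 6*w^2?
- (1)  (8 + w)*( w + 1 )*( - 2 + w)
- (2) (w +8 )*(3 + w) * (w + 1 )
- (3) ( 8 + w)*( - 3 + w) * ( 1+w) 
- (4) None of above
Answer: 3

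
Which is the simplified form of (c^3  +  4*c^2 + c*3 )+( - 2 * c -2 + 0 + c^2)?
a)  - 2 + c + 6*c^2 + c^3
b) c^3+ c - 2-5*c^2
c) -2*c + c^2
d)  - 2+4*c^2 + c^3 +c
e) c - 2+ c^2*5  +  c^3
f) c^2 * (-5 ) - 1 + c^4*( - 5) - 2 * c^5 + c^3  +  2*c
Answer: e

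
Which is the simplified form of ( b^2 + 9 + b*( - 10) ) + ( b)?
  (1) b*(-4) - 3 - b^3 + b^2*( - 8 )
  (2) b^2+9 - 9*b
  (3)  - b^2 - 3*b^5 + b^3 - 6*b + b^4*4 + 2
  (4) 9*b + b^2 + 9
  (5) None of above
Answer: 2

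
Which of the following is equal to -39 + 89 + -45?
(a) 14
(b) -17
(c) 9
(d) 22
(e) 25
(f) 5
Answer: f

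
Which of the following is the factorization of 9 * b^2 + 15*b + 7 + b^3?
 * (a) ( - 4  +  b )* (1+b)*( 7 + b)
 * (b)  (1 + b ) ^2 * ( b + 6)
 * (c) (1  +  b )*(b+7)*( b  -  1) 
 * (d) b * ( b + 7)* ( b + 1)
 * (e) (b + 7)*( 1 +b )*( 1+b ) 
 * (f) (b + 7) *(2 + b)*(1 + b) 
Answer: e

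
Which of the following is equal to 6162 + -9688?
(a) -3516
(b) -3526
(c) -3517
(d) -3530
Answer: b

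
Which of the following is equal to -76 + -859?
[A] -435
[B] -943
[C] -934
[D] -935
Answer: D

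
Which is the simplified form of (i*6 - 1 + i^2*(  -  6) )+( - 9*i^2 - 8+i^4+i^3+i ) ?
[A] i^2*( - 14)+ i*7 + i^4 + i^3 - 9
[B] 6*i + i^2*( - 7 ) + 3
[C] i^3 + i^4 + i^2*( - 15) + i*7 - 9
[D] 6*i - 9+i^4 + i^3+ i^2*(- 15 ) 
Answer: C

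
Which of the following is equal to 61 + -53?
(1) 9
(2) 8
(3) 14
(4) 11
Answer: 2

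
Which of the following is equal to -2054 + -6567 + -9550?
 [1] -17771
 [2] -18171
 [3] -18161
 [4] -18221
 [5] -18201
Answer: 2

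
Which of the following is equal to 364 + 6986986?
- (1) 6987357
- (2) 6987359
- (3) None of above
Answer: 3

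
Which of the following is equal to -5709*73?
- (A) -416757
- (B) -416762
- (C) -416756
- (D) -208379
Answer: A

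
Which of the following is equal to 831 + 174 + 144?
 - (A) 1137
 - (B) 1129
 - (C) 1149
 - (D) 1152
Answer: C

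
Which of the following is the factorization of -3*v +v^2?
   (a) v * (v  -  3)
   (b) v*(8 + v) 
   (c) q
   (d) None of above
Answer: a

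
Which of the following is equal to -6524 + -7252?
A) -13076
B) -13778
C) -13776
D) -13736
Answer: C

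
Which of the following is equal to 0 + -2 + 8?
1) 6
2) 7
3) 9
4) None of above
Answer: 1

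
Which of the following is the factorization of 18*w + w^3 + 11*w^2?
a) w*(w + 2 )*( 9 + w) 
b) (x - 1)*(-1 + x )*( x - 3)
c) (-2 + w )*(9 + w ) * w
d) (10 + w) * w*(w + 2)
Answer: a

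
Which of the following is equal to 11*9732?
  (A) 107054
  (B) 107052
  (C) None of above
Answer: B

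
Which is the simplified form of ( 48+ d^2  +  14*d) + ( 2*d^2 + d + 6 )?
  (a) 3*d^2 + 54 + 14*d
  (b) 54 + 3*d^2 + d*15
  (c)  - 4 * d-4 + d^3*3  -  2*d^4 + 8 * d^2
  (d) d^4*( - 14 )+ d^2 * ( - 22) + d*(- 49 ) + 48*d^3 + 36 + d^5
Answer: b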